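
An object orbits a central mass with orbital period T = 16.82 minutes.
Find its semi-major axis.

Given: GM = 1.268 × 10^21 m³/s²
T = 16.82 minutes = 1009.2 s
GM = 1.268 × 10^21 m³/s²
Kepler's third law: a³ = GM T² / (4π²)
T² = 1.01848 × 10^6 s²
a³ = (1.268 × 10^21) × (1.01848 × 10^6) / (4π²) = 3.27125 × 10^25 m³
a = (a³)^(1/3) = 3.19819 × 10^8 m ≈ 3.198 × 10^8 m

Final answer: 3.198 × 10^8 m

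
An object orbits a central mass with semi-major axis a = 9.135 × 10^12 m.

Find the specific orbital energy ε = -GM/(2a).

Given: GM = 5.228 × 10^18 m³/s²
a = 9.135 × 10^12 m
GM = 5.228 × 10^18 m³/s²
2a = 1.827 × 10^13 m
ε = −GM/(2a) = -286152 J/kg ≈ -286.2 kJ/kg

Final answer: -286.2 kJ/kg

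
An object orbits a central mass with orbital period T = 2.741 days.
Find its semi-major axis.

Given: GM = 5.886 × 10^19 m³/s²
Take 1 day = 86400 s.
T = 2.741 days = 236822 s
GM = 5.886 × 10^19 m³/s²
Kepler's third law: a³ = GM T² / (4π²)
T² = 5.60848 × 10^10 s²
a³ = (5.886 × 10^19) × (5.60848 × 10^10) / (4π²) = 8.36192 × 10^28 m³
a = (a³)^(1/3) = 4.37289 × 10^9 m ≈ 4.373 × 10^9 m

Final answer: 4.373 × 10^9 m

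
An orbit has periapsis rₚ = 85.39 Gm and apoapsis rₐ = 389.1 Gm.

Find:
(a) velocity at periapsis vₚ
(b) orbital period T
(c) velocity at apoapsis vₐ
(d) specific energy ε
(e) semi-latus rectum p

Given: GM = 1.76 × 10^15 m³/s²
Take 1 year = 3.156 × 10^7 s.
rₚ = 85.39 Gm = 8.539 × 10^10 m
rₐ = 389.1 Gm = 3.891 × 10^11 m
GM = 1.76 × 10^15 m³/s²
a = (rₚ + rₐ)/2 = 2.37245 × 10^11 m
e = (rₐ − rₚ)/(rₐ + rₚ) = (3.0371 × 10^11) / (4.7449 × 10^11) = 0.640077
(a) vₚ² = GM (2/rₚ − 1/a) = 1.76 × 10^15 × (2.34219 × 10^-11 − 4.21505 × 10^-12) = 33804.1 m²/s²;  vₚ = 183.859 m/s ≈ 183.9 m/s
(b) a³ = 1.33534 × 10^34 m³;  T = 2π √(a³/GM) = 2π × 2.75448 × 10^9 s = 1.73069 × 10^10 s ≈ 548.4 years
(c) vₐ² = GM (2/rₐ − 1/a) = 1.76 × 10^15 × (5.14007 × 10^-12 − 4.21505 × 10^-12) = 1628.03 m²/s²;  vₐ = 40.3488 m/s ≈ 40.35 m/s
(d) 2a = 4.7449 × 10^11 m;  ε = −GM/(2a) = -3709.25 J/kg ≈ -3.709 kJ/kg
(e) 1 − e² = 0.590302;  p = a(1 − e²) = 2.37245 × 10^11 × 0.590302 = 1.40046 × 10^11 m ≈ 140 Gm

Final answer:
(a) velocity at periapsis vₚ = 183.9 m/s
(b) orbital period T = 548.4 years
(c) velocity at apoapsis vₐ = 40.35 m/s
(d) specific energy ε = -3.709 kJ/kg
(e) semi-latus rectum p = 140 Gm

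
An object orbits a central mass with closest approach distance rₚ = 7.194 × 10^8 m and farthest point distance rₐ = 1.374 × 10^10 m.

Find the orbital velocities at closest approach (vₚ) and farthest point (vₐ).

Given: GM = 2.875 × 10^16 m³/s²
rₚ = 7.194 × 10^8 m
rₐ = 1.374 × 10^10 m
GM = 2.875 × 10^16 m³/s²
a = (rₚ + rₐ)/2 = 7.2297 × 10^9 m
Vis-viva: v² = GM (2/r − 1/a)
vₚ² = 2.875 × 10^16 × (2.78009 × 10^-9 − 1.38318 × 10^-10) = 7.59511 × 10^7 m²/s²
vₚ = 8714.99 m/s ≈ 8.715 km/s
vₐ² = 2.875 × 10^16 × (1.4556 × 10^-10 − 1.38318 × 10^-10) = 208210 m²/s²
vₐ = 456.3 m/s ≈ 456.3 m/s

Final answer: vₚ = 8.715 km/s, vₐ = 456.3 m/s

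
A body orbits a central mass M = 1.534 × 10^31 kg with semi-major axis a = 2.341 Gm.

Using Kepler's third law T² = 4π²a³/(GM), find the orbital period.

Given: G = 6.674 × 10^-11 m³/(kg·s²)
M = 1.534 × 10^31 kg
GM = G × M = 6.674 × 10^-11 × 1.534 × 10^31 = 1.02379 × 10^21 m³/s²
a = 2.341 Gm = 2.341 × 10^9 m
a³ = 1.28293 × 10^28 m³
T = 2π √(a³/GM) = 2π √((1.28293 × 10^28) / (1.02379 × 10^21)) = 2π × 3539.94 s
T = 22242.1 s ≈ 6.178 hours

Final answer: 6.178 hours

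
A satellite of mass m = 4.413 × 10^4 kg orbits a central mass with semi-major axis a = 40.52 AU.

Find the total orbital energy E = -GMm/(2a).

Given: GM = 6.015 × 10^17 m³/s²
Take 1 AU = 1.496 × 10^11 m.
a = 40.52 AU = 6.06179 × 10^12 m
GM = 6.015 × 10^17 m³/s²
2a = 1.21236 × 10^13 m
GMm = 6.015 × 10^17 × 44130 = 2.65442 × 10^22 m³·kg/s²
E = −GMm/(2a) = -2.18947 × 10^9 J ≈ -2.189 GJ

Final answer: -2.189 GJ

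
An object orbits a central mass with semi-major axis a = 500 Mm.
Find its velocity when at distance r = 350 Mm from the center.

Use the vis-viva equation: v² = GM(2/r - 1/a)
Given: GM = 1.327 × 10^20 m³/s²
a = 500 Mm = 5 × 10^8 m
r = 350 Mm = 3.5 × 10^8 m
GM = 1.327 × 10^20 m³/s²
2/r − 1/a = 5.71429 × 10^-9 − 2 × 10^-9 = 3.71429 × 10^-9 m⁻¹
v² = GM (2/r − 1/a) = 4.92886 × 10^11 m²/s²
v = 702058 m/s ≈ 702.1 km/s

Final answer: 702.1 km/s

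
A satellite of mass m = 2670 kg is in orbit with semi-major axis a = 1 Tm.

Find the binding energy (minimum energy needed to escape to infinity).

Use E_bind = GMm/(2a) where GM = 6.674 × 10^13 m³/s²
a = 1 Tm = 1 × 10^12 m
GM = 6.674 × 10^13 m³/s²
m = 2670 kg
GMm = 6.674 × 10^13 × 2670 = 1.78196 × 10^17 m³·kg/s²
2a = 2 × 10^12 m
E_bind = GMm/(2a) = 89097.9 J ≈ 89.1 kJ

Final answer: 89.1 kJ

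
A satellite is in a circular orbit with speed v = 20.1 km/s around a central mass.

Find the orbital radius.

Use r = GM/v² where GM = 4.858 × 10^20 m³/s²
v = 20.1 km/s = 20100 m/s
GM = 4.858 × 10^20 m³/s²
v² = 4.0401 × 10^8 m²/s²
r = GM/v² = (4.858 × 10^20) / (4.0401 × 10^8) = 1.20245 × 10^12 m ≈ 1.202 Tm

Final answer: 1.202 Tm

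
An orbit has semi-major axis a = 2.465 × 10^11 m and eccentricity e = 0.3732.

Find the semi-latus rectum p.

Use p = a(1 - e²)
a = 2.465 × 10^11 m
e = 0.3732,  e² = 0.139278,  1 − e² = 0.860722
p = a(1 − e²) = 2.465 × 10^11 m × 0.860722 = 2.12168 × 10^11 m ≈ 2.122 × 10^11 m

Final answer: p = 2.122 × 10^11 m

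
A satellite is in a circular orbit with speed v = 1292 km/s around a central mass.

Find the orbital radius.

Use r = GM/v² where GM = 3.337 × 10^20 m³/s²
v = 1292 km/s = 1.292 × 10^6 m/s
GM = 3.337 × 10^20 m³/s²
v² = 1.66926 × 10^12 m²/s²
r = GM/v² = (3.337 × 10^20) / (1.66926 × 10^12) = 1.99908 × 10^8 m ≈ 199.9 Mm

Final answer: 199.9 Mm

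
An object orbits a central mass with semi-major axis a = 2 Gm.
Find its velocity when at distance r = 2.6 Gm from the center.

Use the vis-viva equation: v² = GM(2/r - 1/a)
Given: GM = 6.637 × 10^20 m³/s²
a = 2 Gm = 2 × 10^9 m
r = 2.6 Gm = 2.6 × 10^9 m
GM = 6.637 × 10^20 m³/s²
2/r − 1/a = 7.69231 × 10^-10 − 5 × 10^-10 = 2.69231 × 10^-10 m⁻¹
v² = GM (2/r − 1/a) = 1.78688 × 10^11 m²/s²
v = 422716 m/s ≈ 422.7 km/s

Final answer: 422.7 km/s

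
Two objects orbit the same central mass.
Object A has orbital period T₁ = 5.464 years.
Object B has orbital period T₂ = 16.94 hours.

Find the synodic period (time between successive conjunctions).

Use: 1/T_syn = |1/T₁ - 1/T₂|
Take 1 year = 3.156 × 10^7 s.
T₁ = 5.464 years = 1.72444 × 10^8 s
T₂ = 16.94 hours = 60984 s
1/T₁ = 5.79899 × 10^-9 s⁻¹
1/T₂ = 1.63977 × 10^-5 s⁻¹
|1/T₁ − 1/T₂| = 1.63919 × 10^-5 s⁻¹
T_syn = 1 / |1/T₁ − 1/T₂| = 61005.6 s ≈ 16.95 hours

Final answer: T_syn = 16.95 hours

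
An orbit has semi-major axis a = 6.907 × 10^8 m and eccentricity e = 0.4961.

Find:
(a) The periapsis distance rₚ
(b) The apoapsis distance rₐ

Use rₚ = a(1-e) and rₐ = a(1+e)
a = 6.907 × 10^8 m
e = 0.4961:  1 − e = 0.5039,  1 + e = 1.4961
(a) rₚ = a(1 − e) = 6.907 × 10^8 m × 0.5039 = 3.48044 × 10^8 m ≈ 3.48 × 10^8 m
(b) rₐ = a(1 + e) = 6.907 × 10^8 m × 1.4961 = 1.03336 × 10^9 m ≈ 1.033 × 10^9 m

Final answer:
(a) rₚ = 3.48 × 10^8 m
(b) rₐ = 1.033 × 10^9 m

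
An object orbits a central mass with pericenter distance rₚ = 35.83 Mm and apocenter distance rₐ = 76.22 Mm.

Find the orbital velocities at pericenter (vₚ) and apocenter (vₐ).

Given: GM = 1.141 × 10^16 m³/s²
rₚ = 35.83 Mm = 3.583 × 10^7 m
rₐ = 76.22 Mm = 7.622 × 10^7 m
GM = 1.141 × 10^16 m³/s²
a = (rₚ + rₐ)/2 = 5.6025 × 10^7 m
Vis-viva: v² = GM (2/r − 1/a)
vₚ² = 1.141 × 10^16 × (5.58191 × 10^-8 − 1.78492 × 10^-8) = 4.33237 × 10^8 m²/s²
vₚ = 20814.4 m/s ≈ 20.81 km/s
vₐ² = 1.141 × 10^16 × (2.62398 × 10^-8 − 1.78492 × 10^-8) = 9.57374 × 10^7 m²/s²
vₐ = 9784.55 m/s ≈ 9.785 km/s

Final answer: vₚ = 20.81 km/s, vₐ = 9.785 km/s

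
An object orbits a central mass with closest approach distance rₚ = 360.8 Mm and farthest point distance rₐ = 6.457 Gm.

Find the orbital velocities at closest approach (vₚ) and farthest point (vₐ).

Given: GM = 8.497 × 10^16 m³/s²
rₚ = 360.8 Mm = 3.608 × 10^8 m
rₐ = 6.457 Gm = 6.457 × 10^9 m
GM = 8.497 × 10^16 m³/s²
a = (rₚ + rₐ)/2 = 3.4089 × 10^9 m
Vis-viva: v² = GM (2/r − 1/a)
vₚ² = 8.497 × 10^16 × (5.54324 × 10^-9 − 2.9335 × 10^-10) = 4.46083 × 10^8 m²/s²
vₚ = 21120.7 m/s ≈ 21.12 km/s
vₐ² = 8.497 × 10^16 × (3.09741 × 10^-10 − 2.9335 × 10^-10) = 1.39279 × 10^6 m²/s²
vₐ = 1180.17 m/s ≈ 1.18 km/s

Final answer: vₚ = 21.12 km/s, vₐ = 1.18 km/s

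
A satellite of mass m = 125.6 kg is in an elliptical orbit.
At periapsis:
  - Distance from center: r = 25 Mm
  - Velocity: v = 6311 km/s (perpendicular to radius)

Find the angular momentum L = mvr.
r = 25 Mm = 2.5 × 10^7 m
v = 6311 km/s = 6.311 × 10^6 m/s
vr = 6.311 × 10^6 × 2.5 × 10^7 = 1.57775 × 10^14 m²/s
L = m × vr = 125.6 × 1.57775 × 10^14 = 1.98165 × 10^16 kg·m²/s ≈ 1.982 × 10^16 kg·m²/s

Final answer: L = 1.982 × 10^16 kg·m²/s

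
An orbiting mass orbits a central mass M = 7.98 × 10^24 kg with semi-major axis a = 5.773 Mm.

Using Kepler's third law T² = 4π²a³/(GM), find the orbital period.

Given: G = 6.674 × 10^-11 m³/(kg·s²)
M = 7.98 × 10^24 kg
GM = G × M = 6.674 × 10^-11 × 7.98 × 10^24 = 5.32585 × 10^14 m³/s²
a = 5.773 Mm = 5.773 × 10^6 m
a³ = 1.924 × 10^20 m³
T = 2π √(a³/GM) = 2π √((1.924 × 10^20) / (5.32585 × 10^14)) = 2π × 601.046 s
T = 3776.48 s ≈ 1.049 hours

Final answer: 1.049 hours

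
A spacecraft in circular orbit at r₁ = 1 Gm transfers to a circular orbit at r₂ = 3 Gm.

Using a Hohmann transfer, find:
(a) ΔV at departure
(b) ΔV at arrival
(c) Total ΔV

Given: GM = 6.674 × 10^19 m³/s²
r₁ = 1 Gm = 1 × 10^9 m
r₂ = 3 Gm = 3 × 10^9 m
GM = 6.674 × 10^19 m³/s²
Transfer ellipse: a_t = (r₁ + r₂)/2 = 2 × 10^9 m
Circular speed at r₁: v₁ = √(GM/r₁) = 258341 m/s
Transfer speed at r₁ (periapsis): v₁ₜ = √(GM(2/r₁ − 1/a_t)) = 316402 m/s
(a) ΔV₁ = v₁ₜ − v₁ = 58060.8 m/s ≈ 58.06 km/s
Circular speed at r₂: v₂ = √(GM/r₂) = 149153 m/s
Transfer speed at r₂ (apoapsis): v₂ₜ = √(GM(2/r₂ − 1/a_t)) = 105467 m/s
(b) ΔV₂ = v₂ − v₂ₜ = 43686 m/s ≈ 43.69 km/s
(c) ΔV_total = ΔV₁ + ΔV₂ = 101747 m/s ≈ 101.7 km/s

Final answer:
(a) ΔV₁ = 58.06 km/s
(b) ΔV₂ = 43.69 km/s
(c) ΔV_total = 101.7 km/s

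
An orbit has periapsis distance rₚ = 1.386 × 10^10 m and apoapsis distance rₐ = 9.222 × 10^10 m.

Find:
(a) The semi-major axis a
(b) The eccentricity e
rₚ = 1.386 × 10^10 m
rₐ = 9.222 × 10^10 m
(a) a = (rₚ + rₐ)/2 = 5.304 × 10^10 m ≈ 5.304 × 10^10 m
(b) e = (rₐ − rₚ)/(rₐ + rₚ) = (7.836 × 10^10) / (1.0608 × 10^11) = 0.738688

Final answer:
(a) a = 5.304 × 10^10 m
(b) e = 0.7387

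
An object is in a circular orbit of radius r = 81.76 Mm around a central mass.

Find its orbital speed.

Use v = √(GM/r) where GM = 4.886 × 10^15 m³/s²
r = 81.76 Mm = 8.176 × 10^7 m
GM = 4.886 × 10^15 m³/s²
GM/r = (4.886 × 10^15) / (8.176 × 10^7) = 5.97603 × 10^7 m²/s²
v = √(GM/r) = 7730.48 m/s ≈ 7.73 km/s

Final answer: 7.73 km/s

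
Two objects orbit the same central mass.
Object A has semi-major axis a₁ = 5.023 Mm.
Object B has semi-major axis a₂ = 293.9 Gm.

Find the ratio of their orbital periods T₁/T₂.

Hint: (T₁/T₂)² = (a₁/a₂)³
a₁ = 5.023 Mm = 5.023 × 10^6 m
a₂ = 293.9 Gm = 2.939 × 10^11 m
a₁/a₂ = 1.70908 × 10^-5
T₁/T₂ = (a₁/a₂)^(3/2) = (1.70908 × 10^-5)^1.5 = 7.06554 × 10^-8

Final answer: T₁/T₂ = 7.066 × 10^-8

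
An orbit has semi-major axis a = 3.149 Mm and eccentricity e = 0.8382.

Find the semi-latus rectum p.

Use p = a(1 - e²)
a = 3.149 Mm = 3.149 × 10^6 m
e = 0.8382,  e² = 0.702579,  1 − e² = 0.297421
p = a(1 − e²) = 3.149 × 10^6 m × 0.297421 = 936578 m ≈ 936.6 km

Final answer: p = 936.6 km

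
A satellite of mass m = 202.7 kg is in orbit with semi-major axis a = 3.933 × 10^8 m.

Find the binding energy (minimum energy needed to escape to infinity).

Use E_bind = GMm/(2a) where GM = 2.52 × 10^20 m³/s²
a = 3.933 × 10^8 m
GM = 2.52 × 10^20 m³/s²
m = 202.7 kg
GMm = 2.52 × 10^20 × 202.7 = 5.10804 × 10^22 m³·kg/s²
2a = 7.866 × 10^8 m
E_bind = GMm/(2a) = 6.49382 × 10^13 J ≈ 64.94 TJ

Final answer: 64.94 TJ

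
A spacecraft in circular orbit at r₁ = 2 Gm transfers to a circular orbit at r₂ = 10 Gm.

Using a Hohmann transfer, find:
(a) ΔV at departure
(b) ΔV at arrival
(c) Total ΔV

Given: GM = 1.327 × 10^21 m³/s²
r₁ = 2 Gm = 2 × 10^9 m
r₂ = 10 Gm = 1 × 10^10 m
GM = 1.327 × 10^21 m³/s²
Transfer ellipse: a_t = (r₁ + r₂)/2 = 6 × 10^9 m
Circular speed at r₁: v₁ = √(GM/r₁) = 814555 m/s
Transfer speed at r₁ (periapsis): v₁ₜ = √(GM(2/r₁ − 1/a_t)) = 1.05159 × 10^6 m/s
(a) ΔV₁ = v₁ₜ − v₁ = 237031 m/s ≈ 237 km/s
Circular speed at r₂: v₂ = √(GM/r₂) = 364280 m/s
Transfer speed at r₂ (apoapsis): v₂ₜ = √(GM(2/r₂ − 1/a_t)) = 210317 m/s
(b) ΔV₂ = v₂ − v₂ₜ = 153963 m/s ≈ 154 km/s
(c) ΔV_total = ΔV₁ + ΔV₂ = 390994 m/s ≈ 391 km/s

Final answer:
(a) ΔV₁ = 237 km/s
(b) ΔV₂ = 154 km/s
(c) ΔV_total = 391 km/s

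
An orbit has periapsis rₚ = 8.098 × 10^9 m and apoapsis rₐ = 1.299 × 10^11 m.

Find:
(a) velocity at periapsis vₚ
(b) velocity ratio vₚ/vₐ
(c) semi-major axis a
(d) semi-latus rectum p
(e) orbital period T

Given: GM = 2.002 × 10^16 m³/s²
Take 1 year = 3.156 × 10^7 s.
rₚ = 8.098 × 10^9 m
rₐ = 1.299 × 10^11 m
GM = 2.002 × 10^16 m³/s²
a = (rₚ + rₐ)/2 = 6.8999 × 10^10 m
e = (rₐ − rₚ)/(rₐ + rₚ) = (1.21802 × 10^11) / (1.37998 × 10^11) = 0.882636
(a) vₚ² = GM (2/rₚ − 1/a) = 2.002 × 10^16 × (2.46975 × 10^-10 − 1.4493 × 10^-11) = 4.65428 × 10^6 m²/s²;  vₚ = 2157.38 m/s ≈ 2.157 km/s
(b) vₚ/vₐ = rₐ/rₚ (angular momentum) = (1.299 × 10^11) / (8.098 × 10^9) = 16.041 ≈ 16.04
(c) a = 6.8999 × 10^10 m ≈ 6.9 × 10^10 m
(d) 1 − e² = 0.220954;  p = a(1 − e²) = 6.8999 × 10^10 × 0.220954 = 1.52456 × 10^10 m ≈ 1.525 × 10^10 m
(e) a³ = 3.28495 × 10^32 m³;  T = 2π √(a³/GM) = 2π × 1.28095 × 10^8 s = 8.04845 × 10^8 s ≈ 25.5 years

Final answer:
(a) velocity at periapsis vₚ = 2.157 km/s
(b) velocity ratio vₚ/vₐ = 16.04
(c) semi-major axis a = 6.9 × 10^10 m
(d) semi-latus rectum p = 1.525 × 10^10 m
(e) orbital period T = 25.5 years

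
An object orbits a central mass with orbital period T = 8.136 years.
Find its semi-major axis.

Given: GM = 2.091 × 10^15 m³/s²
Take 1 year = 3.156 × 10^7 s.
T = 8.136 years = 2.56772 × 10^8 s
GM = 2.091 × 10^15 m³/s²
Kepler's third law: a³ = GM T² / (4π²)
T² = 6.59319 × 10^16 s²
a³ = (2.091 × 10^15) × (6.59319 × 10^16) / (4π²) = 3.49213 × 10^30 m³
a = (a³)^(1/3) = 1.51716 × 10^10 m ≈ 15.17 Gm

Final answer: 15.17 Gm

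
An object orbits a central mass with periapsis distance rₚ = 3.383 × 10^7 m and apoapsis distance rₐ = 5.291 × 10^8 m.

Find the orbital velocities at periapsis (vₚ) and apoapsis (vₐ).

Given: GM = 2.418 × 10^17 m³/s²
rₚ = 3.383 × 10^7 m
rₐ = 5.291 × 10^8 m
GM = 2.418 × 10^17 m³/s²
a = (rₚ + rₐ)/2 = 2.81465 × 10^8 m
Vis-viva: v² = GM (2/r − 1/a)
vₚ² = 2.418 × 10^17 × (5.91191 × 10^-8 − 3.55284 × 10^-9) = 1.34359 × 10^10 m²/s²
vₚ = 115913 m/s ≈ 115.9 km/s
vₐ² = 2.418 × 10^17 × (3.78 × 10^-9 − 3.55284 × 10^-9) = 5.49283 × 10^7 m²/s²
vₐ = 7411.36 m/s ≈ 7.411 km/s

Final answer: vₚ = 115.9 km/s, vₐ = 7.411 km/s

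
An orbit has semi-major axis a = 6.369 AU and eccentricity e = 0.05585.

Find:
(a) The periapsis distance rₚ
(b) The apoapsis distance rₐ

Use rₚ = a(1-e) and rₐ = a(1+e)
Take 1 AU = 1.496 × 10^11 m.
a = 6.369 AU = 9.52802 × 10^11 m
e = 0.05585:  1 − e = 0.94415,  1 + e = 1.05585
(a) rₚ = a(1 − e) = 9.52802 × 10^11 m × 0.94415 = 8.99588 × 10^11 m ≈ 6.013 AU
(b) rₐ = a(1 + e) = 9.52802 × 10^11 m × 1.05585 = 1.00602 × 10^12 m ≈ 6.725 AU

Final answer:
(a) rₚ = 6.013 AU
(b) rₐ = 6.725 AU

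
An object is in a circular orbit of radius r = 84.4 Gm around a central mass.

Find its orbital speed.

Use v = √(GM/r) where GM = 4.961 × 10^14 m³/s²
r = 84.4 Gm = 8.44 × 10^10 m
GM = 4.961 × 10^14 m³/s²
GM/r = (4.961 × 10^14) / (8.44 × 10^10) = 5877.96 m²/s²
v = √(GM/r) = 76.6679 m/s ≈ 76.67 m/s

Final answer: 76.67 m/s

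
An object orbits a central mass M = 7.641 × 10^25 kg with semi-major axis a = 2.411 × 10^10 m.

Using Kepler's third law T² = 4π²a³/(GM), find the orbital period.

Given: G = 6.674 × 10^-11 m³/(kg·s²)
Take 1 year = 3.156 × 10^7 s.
M = 7.641 × 10^25 kg
GM = G × M = 6.674 × 10^-11 × 7.641 × 10^25 = 5.0996 × 10^15 m³/s²
a = 2.411 × 10^10 m
a³ = 1.4015 × 10^31 m³
T = 2π √(a³/GM) = 2π √((1.4015 × 10^31) / (5.0996 × 10^15)) = 2π × 5.24237 × 10^7 s
T = 3.29388 × 10^8 s ≈ 10.44 years

Final answer: 10.44 years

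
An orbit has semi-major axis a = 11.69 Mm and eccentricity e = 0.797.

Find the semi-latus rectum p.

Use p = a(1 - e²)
a = 11.69 Mm = 1.169 × 10^7 m
e = 0.797,  e² = 0.635209,  1 − e² = 0.364791
p = a(1 − e²) = 1.169 × 10^7 m × 0.364791 = 4.26441 × 10^6 m ≈ 4.264 Mm

Final answer: p = 4.264 Mm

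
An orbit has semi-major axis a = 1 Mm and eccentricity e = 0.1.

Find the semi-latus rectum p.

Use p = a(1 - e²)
a = 1 Mm = 1 × 10^6 m
e = 0.1,  e² = 0.01,  1 − e² = 0.99
p = a(1 − e²) = 1 × 10^6 m × 0.99 = 990000 m ≈ 990 km

Final answer: p = 990 km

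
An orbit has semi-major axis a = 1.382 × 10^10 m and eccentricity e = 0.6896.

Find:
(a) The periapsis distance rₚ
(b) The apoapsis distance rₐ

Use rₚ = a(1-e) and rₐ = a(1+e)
a = 1.382 × 10^10 m
e = 0.6896:  1 − e = 0.3104,  1 + e = 1.6896
(a) rₚ = a(1 − e) = 1.382 × 10^10 m × 0.3104 = 4.28973 × 10^9 m ≈ 4.29 × 10^9 m
(b) rₐ = a(1 + e) = 1.382 × 10^10 m × 1.6896 = 2.33503 × 10^10 m ≈ 2.335 × 10^10 m

Final answer:
(a) rₚ = 4.29 × 10^9 m
(b) rₐ = 2.335 × 10^10 m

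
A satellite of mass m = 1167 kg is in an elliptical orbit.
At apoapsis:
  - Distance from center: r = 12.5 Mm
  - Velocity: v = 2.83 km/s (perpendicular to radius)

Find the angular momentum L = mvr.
r = 12.5 Mm = 1.25 × 10^7 m
v = 2.83 km/s = 2830 m/s
vr = 2830 × 1.25 × 10^7 = 3.5375 × 10^10 m²/s
L = m × vr = 1167 × 3.5375 × 10^10 = 4.12826 × 10^13 kg·m²/s ≈ 4.128 × 10^13 kg·m²/s

Final answer: L = 4.128 × 10^13 kg·m²/s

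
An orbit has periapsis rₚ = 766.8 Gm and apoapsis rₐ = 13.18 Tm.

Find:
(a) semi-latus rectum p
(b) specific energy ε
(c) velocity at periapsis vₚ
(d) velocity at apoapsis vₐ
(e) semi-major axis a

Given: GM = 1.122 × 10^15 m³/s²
rₚ = 766.8 Gm = 7.668 × 10^11 m
rₐ = 13.18 Tm = 1.318 × 10^13 m
GM = 1.122 × 10^15 m³/s²
a = (rₚ + rₐ)/2 = 6.9734 × 10^12 m
e = (rₐ − rₚ)/(rₐ + rₚ) = (1.24132 × 10^13) / (1.39468 × 10^13) = 0.890039
(a) 1 − e² = 0.20783;  p = a(1 − e²) = 6.9734 × 10^12 × 0.20783 = 1.44928 × 10^12 m ≈ 1.449 Tm
(b) 2a = 1.39468 × 10^13 m;  ε = −GM/(2a) = -80.4486 J/kg ≈ -80.45 J/kg
(c) vₚ² = GM (2/rₚ − 1/a) = 1.122 × 10^15 × (2.60824 × 10^-12 − 1.43402 × 10^-13) = 2765.55 m²/s²;  vₚ = 52.5885 m/s ≈ 52.59 m/s
(d) vₐ² = GM (2/rₐ − 1/a) = 1.122 × 10^15 × (1.51745 × 10^-13 − 1.43402 × 10^-13) = 9.36084 m²/s²;  vₐ = 3.05955 m/s ≈ 3.06 m/s
(e) a = 6.9734 × 10^12 m ≈ 6.973 Tm

Final answer:
(a) semi-latus rectum p = 1.449 Tm
(b) specific energy ε = -80.45 J/kg
(c) velocity at periapsis vₚ = 52.59 m/s
(d) velocity at apoapsis vₐ = 3.06 m/s
(e) semi-major axis a = 6.973 Tm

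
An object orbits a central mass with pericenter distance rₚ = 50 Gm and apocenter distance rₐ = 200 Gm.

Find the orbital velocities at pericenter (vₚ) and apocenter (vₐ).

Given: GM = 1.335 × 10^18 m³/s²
rₚ = 50 Gm = 5 × 10^10 m
rₐ = 200 Gm = 2 × 10^11 m
GM = 1.335 × 10^18 m³/s²
a = (rₚ + rₐ)/2 = 1.25 × 10^11 m
Vis-viva: v² = GM (2/r − 1/a)
vₚ² = 1.335 × 10^18 × (4 × 10^-11 − 8 × 10^-12) = 4.272 × 10^7 m²/s²
vₚ = 6536.05 m/s ≈ 6.536 km/s
vₐ² = 1.335 × 10^18 × (1 × 10^-11 − 8 × 10^-12) = 2.67 × 10^6 m²/s²
vₐ = 1634.01 m/s ≈ 1.634 km/s

Final answer: vₚ = 6.536 km/s, vₐ = 1.634 km/s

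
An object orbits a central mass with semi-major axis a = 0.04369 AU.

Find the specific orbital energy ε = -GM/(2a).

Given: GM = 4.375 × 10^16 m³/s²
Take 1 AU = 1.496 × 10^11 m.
a = 0.04369 AU = 6.53602 × 10^9 m
GM = 4.375 × 10^16 m³/s²
2a = 1.3072 × 10^10 m
ε = −GM/(2a) = -3.34684 × 10^6 J/kg ≈ -3.347 MJ/kg

Final answer: -3.347 MJ/kg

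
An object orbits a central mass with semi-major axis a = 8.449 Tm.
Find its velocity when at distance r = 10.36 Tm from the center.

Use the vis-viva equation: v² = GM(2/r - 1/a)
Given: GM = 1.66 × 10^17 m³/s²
a = 8.449 Tm = 8.449 × 10^12 m
r = 10.36 Tm = 1.036 × 10^13 m
GM = 1.66 × 10^17 m³/s²
2/r − 1/a = 1.9305 × 10^-13 − 1.18357 × 10^-13 = 7.4693 × 10^-14 m⁻¹
v² = GM (2/r − 1/a) = 12399 m²/s²
v = 111.351 m/s ≈ 111.4 m/s

Final answer: 111.4 m/s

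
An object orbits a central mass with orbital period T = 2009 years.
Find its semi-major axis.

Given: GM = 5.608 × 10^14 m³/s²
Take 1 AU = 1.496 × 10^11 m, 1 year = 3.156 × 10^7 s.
T = 2009 years = 6.3404 × 10^10 s
GM = 5.608 × 10^14 m³/s²
Kepler's third law: a³ = GM T² / (4π²)
T² = 4.02007 × 10^21 s²
a³ = (5.608 × 10^14) × (4.02007 × 10^21) / (4π²) = 5.71061 × 10^34 m³
a = (a³)^(1/3) = 3.85089 × 10^11 m ≈ 2.574 AU

Final answer: 2.574 AU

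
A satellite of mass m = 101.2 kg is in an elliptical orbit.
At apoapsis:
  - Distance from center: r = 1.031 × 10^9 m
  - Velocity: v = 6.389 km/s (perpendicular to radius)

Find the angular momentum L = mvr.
r = 1.031 × 10^9 m
v = 6.389 km/s = 6389 m/s
vr = 6389 × 1.031 × 10^9 = 6.58706 × 10^12 m²/s
L = m × vr = 101.2 × 6.58706 × 10^12 = 6.6661 × 10^14 kg·m²/s ≈ 6.666 × 10^14 kg·m²/s

Final answer: L = 6.666 × 10^14 kg·m²/s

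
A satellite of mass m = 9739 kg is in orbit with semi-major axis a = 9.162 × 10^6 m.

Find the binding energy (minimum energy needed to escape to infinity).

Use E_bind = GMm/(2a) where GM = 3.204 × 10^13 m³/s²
a = 9.162 × 10^6 m
GM = 3.204 × 10^13 m³/s²
m = 9739 kg
GMm = 3.204 × 10^13 × 9739 = 3.12038 × 10^17 m³·kg/s²
2a = 1.8324 × 10^7 m
E_bind = GMm/(2a) = 1.70289 × 10^10 J ≈ 17.03 GJ

Final answer: 17.03 GJ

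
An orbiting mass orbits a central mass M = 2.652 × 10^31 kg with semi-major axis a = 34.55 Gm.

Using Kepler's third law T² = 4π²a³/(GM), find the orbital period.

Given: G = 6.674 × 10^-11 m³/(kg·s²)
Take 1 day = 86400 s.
M = 2.652 × 10^31 kg
GM = G × M = 6.674 × 10^-11 × 2.652 × 10^31 = 1.76994 × 10^21 m³/s²
a = 34.55 Gm = 3.455 × 10^10 m
a³ = 4.12424 × 10^31 m³
T = 2π √(a³/GM) = 2π √((4.12424 × 10^31) / (1.76994 × 10^21)) = 2π × 152648 s
T = 959118 s ≈ 11.1 days

Final answer: 11.1 days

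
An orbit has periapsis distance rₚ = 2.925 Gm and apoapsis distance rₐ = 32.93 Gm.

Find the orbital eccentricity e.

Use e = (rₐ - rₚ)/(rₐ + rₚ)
rₚ = 2.925 Gm = 2.925 × 10^9 m
rₐ = 32.93 Gm = 3.293 × 10^10 m
rₐ − rₚ = 3.0005 × 10^10 m
rₐ + rₚ = 3.5855 × 10^10 m
e = (rₐ − rₚ)/(rₐ + rₚ) = 0.836843

Final answer: e = 0.8368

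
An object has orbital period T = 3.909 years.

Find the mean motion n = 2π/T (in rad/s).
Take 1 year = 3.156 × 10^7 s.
T = 3.909 years = 1.23368 × 10^8 s
n = 2π / (1.23368 × 10^8 s) = 5.09304 × 10^-8 rad/s ≈ 5.093 × 10^-8 rad/s

Final answer: n = 5.093 × 10^-8 rad/s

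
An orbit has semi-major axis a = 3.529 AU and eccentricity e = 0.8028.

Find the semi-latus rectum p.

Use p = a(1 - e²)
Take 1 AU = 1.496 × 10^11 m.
a = 3.529 AU = 5.27938 × 10^11 m
e = 0.8028,  e² = 0.644488,  1 − e² = 0.355512
p = a(1 − e²) = 5.27938 × 10^11 m × 0.355512 = 1.87689 × 10^11 m ≈ 1.255 AU

Final answer: p = 1.255 AU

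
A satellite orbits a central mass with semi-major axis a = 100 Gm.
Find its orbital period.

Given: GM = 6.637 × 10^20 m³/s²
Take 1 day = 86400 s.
a = 100 Gm = 1 × 10^11 m
GM = 6.637 × 10^20 m³/s²
a³ = 1 × 10^33 m³
T = 2π √(a³/GM) = 2π √((1 × 10^33) / (6.637 × 10^20)) = 2π × 1.22748 × 10^6 s
T = 7.71248 × 10^6 s ≈ 89.26 days

Final answer: 89.26 days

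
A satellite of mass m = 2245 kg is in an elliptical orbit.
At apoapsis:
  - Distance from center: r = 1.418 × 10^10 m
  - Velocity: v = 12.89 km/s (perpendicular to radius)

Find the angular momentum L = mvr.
r = 1.418 × 10^10 m
v = 12.89 km/s = 12890 m/s
vr = 12890 × 1.418 × 10^10 = 1.8278 × 10^14 m²/s
L = m × vr = 2245 × 1.8278 × 10^14 = 4.10342 × 10^17 kg·m²/s ≈ 4.103 × 10^17 kg·m²/s

Final answer: L = 4.103 × 10^17 kg·m²/s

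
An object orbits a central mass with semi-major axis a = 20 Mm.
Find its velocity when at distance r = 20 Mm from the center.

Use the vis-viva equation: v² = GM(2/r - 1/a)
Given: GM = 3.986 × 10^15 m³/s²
a = 20 Mm = 2 × 10^7 m
r = 20 Mm = 2 × 10^7 m
GM = 3.986 × 10^15 m³/s²
2/r − 1/a = 1 × 10^-7 − 5 × 10^-8 = 5 × 10^-8 m⁻¹
v² = GM (2/r − 1/a) = 1.993 × 10^8 m²/s²
v = 14117.4 m/s ≈ 14.12 km/s

Final answer: 14.12 km/s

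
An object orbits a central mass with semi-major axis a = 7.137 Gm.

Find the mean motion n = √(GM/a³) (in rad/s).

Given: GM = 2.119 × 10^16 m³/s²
a = 7.137 Gm = 7.137 × 10^9 m
GM = 2.119 × 10^16 m³/s²
a³ = 3.63536 × 10^29 m³
GM/a³ = (2.119 × 10^16) / (3.63536 × 10^29) = 5.82886 × 10^-14 s⁻²
n = √(GM/a³) = 2.4143 × 10^-7 rad/s ≈ 2.414 × 10^-7 rad/s

Final answer: n = 2.414 × 10^-7 rad/s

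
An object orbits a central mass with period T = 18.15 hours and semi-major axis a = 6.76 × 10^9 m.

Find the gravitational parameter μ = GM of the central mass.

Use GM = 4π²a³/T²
T = 18.15 hours = 65340 s
a = 6.76 × 10^9 m
a³ = 3.08916 × 10^29 m³
T² = 4.26932 × 10^9 s²
GM = 4π² × (3.08916 × 10^29) / (4.26932 × 10^9) = 2.85655 × 10^21 m³/s²
GM ≈ 2.857 × 10^21 m³/s²

Final answer: GM = 2.857 × 10^21 m³/s²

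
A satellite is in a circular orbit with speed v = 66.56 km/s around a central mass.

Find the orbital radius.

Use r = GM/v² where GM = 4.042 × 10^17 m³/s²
v = 66.56 km/s = 66560 m/s
GM = 4.042 × 10^17 m³/s²
v² = 4.43023 × 10^9 m²/s²
r = GM/v² = (4.042 × 10^17) / (4.43023 × 10^9) = 9.12367 × 10^7 m ≈ 9.124 × 10^7 m

Final answer: 9.124 × 10^7 m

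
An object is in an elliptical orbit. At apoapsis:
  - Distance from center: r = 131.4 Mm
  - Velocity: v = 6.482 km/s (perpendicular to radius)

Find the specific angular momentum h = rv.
r = 131.4 Mm = 1.314 × 10^8 m
v = 6.482 km/s = 6482 m/s
h = rv = 1.314 × 10^8 × 6482 = 8.51735 × 10^11 m²/s ≈ 8.517 × 10^11 m²/s

Final answer: h = 8.517 × 10^11 m²/s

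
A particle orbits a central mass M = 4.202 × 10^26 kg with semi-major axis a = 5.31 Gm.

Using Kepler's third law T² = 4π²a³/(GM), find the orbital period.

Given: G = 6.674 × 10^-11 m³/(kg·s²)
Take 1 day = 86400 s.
M = 4.202 × 10^26 kg
GM = G × M = 6.674 × 10^-11 × 4.202 × 10^26 = 2.80441 × 10^16 m³/s²
a = 5.31 Gm = 5.31 × 10^9 m
a³ = 1.49721 × 10^29 m³
T = 2π √(a³/GM) = 2π √((1.49721 × 10^29) / (2.80441 × 10^16)) = 2π × 2.31058 × 10^6 s
T = 1.45178 × 10^7 s ≈ 168 days

Final answer: 168 days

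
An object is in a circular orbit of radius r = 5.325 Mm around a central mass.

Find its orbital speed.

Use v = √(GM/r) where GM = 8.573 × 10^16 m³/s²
r = 5.325 Mm = 5.325 × 10^6 m
GM = 8.573 × 10^16 m³/s²
GM/r = (8.573 × 10^16) / (5.325 × 10^6) = 1.60995 × 10^10 m²/s²
v = √(GM/r) = 126884 m/s ≈ 126.9 km/s

Final answer: 126.9 km/s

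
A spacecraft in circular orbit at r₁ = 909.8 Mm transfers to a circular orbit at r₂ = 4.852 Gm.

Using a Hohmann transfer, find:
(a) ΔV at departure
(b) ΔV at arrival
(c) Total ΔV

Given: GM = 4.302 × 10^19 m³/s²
r₁ = 909.8 Mm = 9.098 × 10^8 m
r₂ = 4.852 Gm = 4.852 × 10^9 m
GM = 4.302 × 10^19 m³/s²
Transfer ellipse: a_t = (r₁ + r₂)/2 = 2.8809 × 10^9 m
Circular speed at r₁: v₁ = √(GM/r₁) = 217451 m/s
Transfer speed at r₁ (periapsis): v₁ₜ = √(GM(2/r₁ − 1/a_t)) = 282201 m/s
(a) ΔV₁ = v₁ₜ − v₁ = 64749.6 m/s ≈ 64.75 km/s
Circular speed at r₂: v₂ = √(GM/r₂) = 94161.8 m/s
Transfer speed at r₂ (apoapsis): v₂ₜ = √(GM(2/r₂ − 1/a_t)) = 52915.6 m/s
(b) ΔV₂ = v₂ − v₂ₜ = 41246.2 m/s ≈ 41.25 km/s
(c) ΔV_total = ΔV₁ + ΔV₂ = 105996 m/s ≈ 106 km/s

Final answer:
(a) ΔV₁ = 64.75 km/s
(b) ΔV₂ = 41.25 km/s
(c) ΔV_total = 106 km/s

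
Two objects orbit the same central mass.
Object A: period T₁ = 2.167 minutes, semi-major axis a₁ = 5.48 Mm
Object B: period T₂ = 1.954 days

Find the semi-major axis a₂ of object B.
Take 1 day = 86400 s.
T₁ = 2.167 minutes = 130.02 s
T₂ = 1.954 days = 168826 s
a₁ = 5.48 Mm = 5.48 × 10^6 m
Kepler's third law: (T₂/T₁)² = (a₂/a₁)³  ⇒  a₂ = a₁ (T₂/T₁)^(2/3)
T₂/T₁ = 1298.46
(T₂/T₁)^(2/3) = 119.02
a₂ = 5.48 × 10^6 m × 119.02 = 6.52228 × 10^8 m ≈ 652.2 Mm

Final answer: a₂ = 652.2 Mm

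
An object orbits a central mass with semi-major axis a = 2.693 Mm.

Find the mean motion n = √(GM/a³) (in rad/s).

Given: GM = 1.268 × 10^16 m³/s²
a = 2.693 Mm = 2.693 × 10^6 m
GM = 1.268 × 10^16 m³/s²
a³ = 1.95303 × 10^19 m³
GM/a³ = (1.268 × 10^16) / (1.95303 × 10^19) = 0.000649247 s⁻²
n = √(GM/a³) = 0.0254803 rad/s ≈ 0.02548 rad/s

Final answer: n = 0.02548 rad/s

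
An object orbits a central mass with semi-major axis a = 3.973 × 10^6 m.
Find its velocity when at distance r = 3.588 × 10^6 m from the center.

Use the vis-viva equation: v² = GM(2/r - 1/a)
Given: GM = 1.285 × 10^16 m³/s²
a = 3.973 × 10^6 m
r = 3.588 × 10^6 m
GM = 1.285 × 10^16 m³/s²
2/r − 1/a = 5.57414 × 10^-7 − 2.51699 × 10^-7 = 3.05715 × 10^-7 m⁻¹
v² = GM (2/r − 1/a) = 3.92843 × 10^9 m²/s²
v = 62677.2 m/s ≈ 62.68 km/s

Final answer: 62.68 km/s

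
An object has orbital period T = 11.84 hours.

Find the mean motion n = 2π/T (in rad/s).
T = 11.84 hours = 42624 s
n = 2π / 42624 s = 0.00014741 rad/s ≈ 0.0001474 rad/s

Final answer: n = 0.0001474 rad/s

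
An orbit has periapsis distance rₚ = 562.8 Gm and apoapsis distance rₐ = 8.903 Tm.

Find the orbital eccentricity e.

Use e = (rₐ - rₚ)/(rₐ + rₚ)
rₚ = 562.8 Gm = 5.628 × 10^11 m
rₐ = 8.903 Tm = 8.903 × 10^12 m
rₐ − rₚ = 8.3402 × 10^12 m
rₐ + rₚ = 9.4658 × 10^12 m
e = (rₐ − rₚ)/(rₐ + rₚ) = 0.881088

Final answer: e = 0.8811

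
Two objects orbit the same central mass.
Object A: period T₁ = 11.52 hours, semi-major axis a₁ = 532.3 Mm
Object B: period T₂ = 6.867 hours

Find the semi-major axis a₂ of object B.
T₁ = 11.52 hours = 41472 s
T₂ = 6.867 hours = 24721.2 s
a₁ = 532.3 Mm = 5.323 × 10^8 m
Kepler's third law: (T₂/T₁)² = (a₂/a₁)³  ⇒  a₂ = a₁ (T₂/T₁)^(2/3)
T₂/T₁ = 0.596094
(T₂/T₁)^(2/3) = 0.708288
a₂ = 5.323 × 10^8 m × 0.708288 = 3.77022 × 10^8 m ≈ 377 Mm

Final answer: a₂ = 377 Mm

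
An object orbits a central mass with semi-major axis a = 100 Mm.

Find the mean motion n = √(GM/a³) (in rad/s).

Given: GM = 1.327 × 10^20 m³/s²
a = 100 Mm = 1 × 10^8 m
GM = 1.327 × 10^20 m³/s²
a³ = 1 × 10^24 m³
GM/a³ = (1.327 × 10^20) / (1 × 10^24) = 0.0001327 s⁻²
n = √(GM/a³) = 0.0115195 rad/s ≈ 0.01152 rad/s

Final answer: n = 0.01152 rad/s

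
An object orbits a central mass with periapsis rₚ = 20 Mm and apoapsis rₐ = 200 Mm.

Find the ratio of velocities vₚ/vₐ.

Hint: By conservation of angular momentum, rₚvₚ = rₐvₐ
rₚ = 20 Mm = 2 × 10^7 m
rₐ = 200 Mm = 2 × 10^8 m
rₚvₚ = rₐvₐ  ⇒  vₚ/vₐ = rₐ/rₚ
vₚ/vₐ = (2 × 10^8) / (2 × 10^7) = 10

Final answer: vₚ/vₐ = 10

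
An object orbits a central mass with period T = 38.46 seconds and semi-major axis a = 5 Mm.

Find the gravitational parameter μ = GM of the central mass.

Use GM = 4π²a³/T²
T = 38.46 seconds
a = 5 Mm = 5 × 10^6 m
a³ = 1.25 × 10^20 m³
T² = 1479.17 s²
GM = 4π² × (1.25 × 10^20) / 1479.17 = 3.33619 × 10^18 m³/s²
GM ≈ 3.336 × 10^18 m³/s²

Final answer: GM = 3.336 × 10^18 m³/s²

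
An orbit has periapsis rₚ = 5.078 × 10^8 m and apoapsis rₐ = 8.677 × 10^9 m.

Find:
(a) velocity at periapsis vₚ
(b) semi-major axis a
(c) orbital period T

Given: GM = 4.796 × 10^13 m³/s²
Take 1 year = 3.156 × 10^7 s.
rₚ = 5.078 × 10^8 m
rₐ = 8.677 × 10^9 m
GM = 4.796 × 10^13 m³/s²
a = (rₚ + rₐ)/2 = 4.5924 × 10^9 m
e = (rₐ − rₚ)/(rₐ + rₚ) = (8.1692 × 10^9) / (9.1848 × 10^9) = 0.889426
(a) vₚ² = GM (2/rₚ − 1/a) = 4.796 × 10^13 × (3.93856 × 10^-9 − 2.17751 × 10^-10) = 178450 m²/s²;  vₚ = 422.433 m/s ≈ 422.4 m/s
(b) a = 4.5924 × 10^9 m ≈ 4.592 × 10^9 m
(c) a³ = 9.68543 × 10^28 m³;  T = 2π √(a³/GM) = 2π × 4.49386 × 10^7 s = 2.82358 × 10^8 s ≈ 8.947 years

Final answer:
(a) velocity at periapsis vₚ = 422.4 m/s
(b) semi-major axis a = 4.592 × 10^9 m
(c) orbital period T = 8.947 years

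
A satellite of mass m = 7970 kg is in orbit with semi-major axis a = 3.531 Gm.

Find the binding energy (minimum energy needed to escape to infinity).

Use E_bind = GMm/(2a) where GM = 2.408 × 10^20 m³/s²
a = 3.531 Gm = 3.531 × 10^9 m
GM = 2.408 × 10^20 m³/s²
m = 7970 kg
GMm = 2.408 × 10^20 × 7970 = 1.91918 × 10^24 m³·kg/s²
2a = 7.062 × 10^9 m
E_bind = GMm/(2a) = 2.71761 × 10^14 J ≈ 271.8 TJ

Final answer: 271.8 TJ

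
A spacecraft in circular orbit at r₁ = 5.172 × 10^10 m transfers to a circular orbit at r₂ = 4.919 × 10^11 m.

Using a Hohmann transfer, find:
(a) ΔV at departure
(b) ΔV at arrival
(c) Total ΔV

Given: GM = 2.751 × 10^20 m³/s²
r₁ = 5.172 × 10^10 m
r₂ = 4.919 × 10^11 m
GM = 2.751 × 10^20 m³/s²
Transfer ellipse: a_t = (r₁ + r₂)/2 = 2.7181 × 10^11 m
Circular speed at r₁: v₁ = √(GM/r₁) = 72931.6 m/s
Transfer speed at r₁ (periapsis): v₁ₜ = √(GM(2/r₁ − 1/a_t)) = 98111.9 m/s
(a) ΔV₁ = v₁ₜ − v₁ = 25180.3 m/s ≈ 25.18 km/s
Circular speed at r₂: v₂ = √(GM/r₂) = 23648.7 m/s
Transfer speed at r₂ (apoapsis): v₂ₜ = √(GM(2/r₂ − 1/a_t)) = 10315.8 m/s
(b) ΔV₂ = v₂ − v₂ₜ = 13332.9 m/s ≈ 13.33 km/s
(c) ΔV_total = ΔV₁ + ΔV₂ = 38513.1 m/s ≈ 38.51 km/s

Final answer:
(a) ΔV₁ = 25.18 km/s
(b) ΔV₂ = 13.33 km/s
(c) ΔV_total = 38.51 km/s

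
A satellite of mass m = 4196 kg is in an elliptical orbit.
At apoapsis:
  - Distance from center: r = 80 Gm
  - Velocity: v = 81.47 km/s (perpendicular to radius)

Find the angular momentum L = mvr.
r = 80 Gm = 8 × 10^10 m
v = 81.47 km/s = 81470 m/s
vr = 81470 × 8 × 10^10 = 6.5176 × 10^15 m²/s
L = m × vr = 4196 × 6.5176 × 10^15 = 2.73478 × 10^19 kg·m²/s ≈ 2.735 × 10^19 kg·m²/s

Final answer: L = 2.735 × 10^19 kg·m²/s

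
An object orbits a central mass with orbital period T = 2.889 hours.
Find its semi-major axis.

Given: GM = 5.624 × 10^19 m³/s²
T = 2.889 hours = 10400.4 s
GM = 5.624 × 10^19 m³/s²
Kepler's third law: a³ = GM T² / (4π²)
T² = 1.08168 × 10^8 s²
a³ = (5.624 × 10^19) × (1.08168 × 10^8) / (4π²) = 1.54094 × 10^26 m³
a = (a³)^(1/3) = 5.3612 × 10^8 m ≈ 536.1 Mm

Final answer: 536.1 Mm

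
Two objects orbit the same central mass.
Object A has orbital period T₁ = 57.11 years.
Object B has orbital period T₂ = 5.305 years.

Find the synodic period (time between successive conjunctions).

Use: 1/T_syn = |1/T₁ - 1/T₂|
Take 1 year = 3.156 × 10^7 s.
T₁ = 57.11 years = 1.80239 × 10^9 s
T₂ = 5.305 years = 1.67426 × 10^8 s
1/T₁ = 5.54818 × 10^-10 s⁻¹
1/T₂ = 5.9728 × 10^-9 s⁻¹
|1/T₁ − 1/T₂| = 5.41798 × 10^-9 s⁻¹
T_syn = 1 / |1/T₁ − 1/T₂| = 1.84571 × 10^8 s ≈ 5.848 years

Final answer: T_syn = 5.848 years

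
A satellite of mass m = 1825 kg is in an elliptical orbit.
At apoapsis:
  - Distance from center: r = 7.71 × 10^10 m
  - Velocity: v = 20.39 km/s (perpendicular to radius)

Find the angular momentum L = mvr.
r = 7.71 × 10^10 m
v = 20.39 km/s = 20390 m/s
vr = 20390 × 7.71 × 10^10 = 1.57207 × 10^15 m²/s
L = m × vr = 1825 × 1.57207 × 10^15 = 2.86903 × 10^18 kg·m²/s ≈ 2.869 × 10^18 kg·m²/s

Final answer: L = 2.869 × 10^18 kg·m²/s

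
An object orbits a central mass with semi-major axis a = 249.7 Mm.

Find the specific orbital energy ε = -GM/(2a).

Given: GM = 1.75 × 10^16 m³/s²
a = 249.7 Mm = 2.497 × 10^8 m
GM = 1.75 × 10^16 m³/s²
2a = 4.994 × 10^8 m
ε = −GM/(2a) = -3.50421 × 10^7 J/kg ≈ -35.04 MJ/kg

Final answer: -35.04 MJ/kg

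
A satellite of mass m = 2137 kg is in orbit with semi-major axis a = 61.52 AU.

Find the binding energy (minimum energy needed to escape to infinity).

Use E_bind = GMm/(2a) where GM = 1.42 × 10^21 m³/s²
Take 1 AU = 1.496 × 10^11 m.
a = 61.52 AU = 9.20339 × 10^12 m
GM = 1.42 × 10^21 m³/s²
m = 2137 kg
GMm = 1.42 × 10^21 × 2137 = 3.03454 × 10^24 m³·kg/s²
2a = 1.84068 × 10^13 m
E_bind = GMm/(2a) = 1.6486 × 10^11 J ≈ 164.9 GJ

Final answer: 164.9 GJ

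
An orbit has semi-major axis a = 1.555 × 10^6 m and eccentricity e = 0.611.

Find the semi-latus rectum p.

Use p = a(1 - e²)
a = 1.555 × 10^6 m
e = 0.611,  e² = 0.373321,  1 − e² = 0.626679
p = a(1 − e²) = 1.555 × 10^6 m × 0.626679 = 974486 m ≈ 9.745 × 10^5 m

Final answer: p = 9.745 × 10^5 m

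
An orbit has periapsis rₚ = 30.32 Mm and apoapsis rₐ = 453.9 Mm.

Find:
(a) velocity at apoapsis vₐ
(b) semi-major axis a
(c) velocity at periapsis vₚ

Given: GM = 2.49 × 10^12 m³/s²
rₚ = 30.32 Mm = 3.032 × 10^7 m
rₐ = 453.9 Mm = 4.539 × 10^8 m
GM = 2.49 × 10^12 m³/s²
a = (rₚ + rₐ)/2 = 2.4211 × 10^8 m
e = (rₐ − rₚ)/(rₐ + rₚ) = (4.2358 × 10^8) / (4.8422 × 10^8) = 0.874768
(a) vₐ² = GM (2/rₐ − 1/a) = 2.49 × 10^12 × (4.40626 × 10^-9 − 4.13035 × 10^-9) = 686.998 m²/s²;  vₐ = 26.2107 m/s ≈ 26.21 m/s
(b) a = 2.4211 × 10^8 m ≈ 242.1 Mm
(c) vₚ² = GM (2/rₚ − 1/a) = 2.49 × 10^12 × (6.59631 × 10^-8 − 4.13035 × 10^-9) = 153963 m²/s²;  vₚ = 392.382 m/s ≈ 392.4 m/s

Final answer:
(a) velocity at apoapsis vₐ = 26.21 m/s
(b) semi-major axis a = 242.1 Mm
(c) velocity at periapsis vₚ = 392.4 m/s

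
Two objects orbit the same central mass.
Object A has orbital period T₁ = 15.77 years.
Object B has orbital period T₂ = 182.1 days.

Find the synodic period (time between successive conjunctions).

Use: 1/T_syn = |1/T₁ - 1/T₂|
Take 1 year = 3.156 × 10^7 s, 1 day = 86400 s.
T₁ = 15.77 years = 4.97701 × 10^8 s
T₂ = 182.1 days = 1.57334 × 10^7 s
1/T₁ = 2.00924 × 10^-9 s⁻¹
1/T₂ = 6.35589 × 10^-8 s⁻¹
|1/T₁ − 1/T₂| = 6.15497 × 10^-8 s⁻¹
T_syn = 1 / |1/T₁ − 1/T₂| = 1.6247 × 10^7 s ≈ 188 days

Final answer: T_syn = 188 days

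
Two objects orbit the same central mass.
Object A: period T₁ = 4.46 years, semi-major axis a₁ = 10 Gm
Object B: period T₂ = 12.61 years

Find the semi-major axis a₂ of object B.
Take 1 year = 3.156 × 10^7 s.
T₁ = 4.46 years = 1.40758 × 10^8 s
T₂ = 12.61 years = 3.97972 × 10^8 s
a₁ = 10 Gm = 1 × 10^10 m
Kepler's third law: (T₂/T₁)² = (a₂/a₁)³  ⇒  a₂ = a₁ (T₂/T₁)^(2/3)
T₂/T₁ = 2.82735
(T₂/T₁)^(2/3) = 1.99949
a₂ = 1 × 10^10 m × 1.99949 = 1.99949 × 10^10 m ≈ 19.99 Gm

Final answer: a₂ = 19.99 Gm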